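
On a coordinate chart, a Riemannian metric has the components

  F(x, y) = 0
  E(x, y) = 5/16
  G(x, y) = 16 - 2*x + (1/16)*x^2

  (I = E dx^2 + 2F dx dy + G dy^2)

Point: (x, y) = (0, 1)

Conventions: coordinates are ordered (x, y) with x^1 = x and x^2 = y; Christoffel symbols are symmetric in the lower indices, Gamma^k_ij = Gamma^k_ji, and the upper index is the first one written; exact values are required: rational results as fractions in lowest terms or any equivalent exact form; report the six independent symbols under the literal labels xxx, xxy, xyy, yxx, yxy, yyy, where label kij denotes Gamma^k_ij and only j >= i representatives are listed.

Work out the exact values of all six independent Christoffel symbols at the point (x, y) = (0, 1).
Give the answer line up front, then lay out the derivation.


Answer: Gamma_xxx = 0, Gamma_xxy = 0, Gamma_xyy = 16/5, Gamma_yxx = 0, Gamma_yxy = -1/16, Gamma_yyy = 0

E = 5/16, F = 0, G = 16 at the point
E_x = 0, E_y = 0, F_x = 0, F_y = 0, G_x = -2, G_y = 0
EG - F^2 = 5;  g^inv = (1/5) * [[16, 0], [0, 5/16]]
first-kind symbols [ij,l] = (1/2)(d_i g_jl + d_j g_il - d_l g_ij): [xx,x] = E_x/2 = 0, [xx,y] = F_x - E_y/2 = 0, [xy,x] = E_y/2 = 0, [xy,y] = G_x/2 = -1, [yy,x] = F_y - G_x/2 = 1, [yy,y] = G_y/2 = 0
Gamma^x_ij = (G*[ij,x] - F*[ij,y])/(EG - F^2), Gamma^y_ij = (E*[ij,y] - F*[ij,x])/(EG - F^2)


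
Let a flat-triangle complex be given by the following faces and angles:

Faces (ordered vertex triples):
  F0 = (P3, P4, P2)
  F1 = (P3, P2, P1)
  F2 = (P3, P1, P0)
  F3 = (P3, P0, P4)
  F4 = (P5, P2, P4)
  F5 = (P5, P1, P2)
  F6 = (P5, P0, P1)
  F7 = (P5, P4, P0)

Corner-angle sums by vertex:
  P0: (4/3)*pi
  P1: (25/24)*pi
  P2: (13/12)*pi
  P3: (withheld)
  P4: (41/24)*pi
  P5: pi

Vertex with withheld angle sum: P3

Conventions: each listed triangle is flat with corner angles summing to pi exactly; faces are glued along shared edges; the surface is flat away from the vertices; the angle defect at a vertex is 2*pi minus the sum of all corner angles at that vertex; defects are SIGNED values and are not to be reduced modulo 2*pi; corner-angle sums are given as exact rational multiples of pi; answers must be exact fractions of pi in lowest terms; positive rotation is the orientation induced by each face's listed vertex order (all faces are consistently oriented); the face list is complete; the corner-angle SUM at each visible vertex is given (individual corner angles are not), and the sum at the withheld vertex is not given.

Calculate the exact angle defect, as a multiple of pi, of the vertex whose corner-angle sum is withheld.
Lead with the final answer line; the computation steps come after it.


Answer: defect(P3) = pi/6

V = 6, E = 12, F = 8; chi = V - E + F = 2
Gauss-Bonnet: total defect = 2*pi*chi = 4*pi; visible defects sum to (23/6)*pi


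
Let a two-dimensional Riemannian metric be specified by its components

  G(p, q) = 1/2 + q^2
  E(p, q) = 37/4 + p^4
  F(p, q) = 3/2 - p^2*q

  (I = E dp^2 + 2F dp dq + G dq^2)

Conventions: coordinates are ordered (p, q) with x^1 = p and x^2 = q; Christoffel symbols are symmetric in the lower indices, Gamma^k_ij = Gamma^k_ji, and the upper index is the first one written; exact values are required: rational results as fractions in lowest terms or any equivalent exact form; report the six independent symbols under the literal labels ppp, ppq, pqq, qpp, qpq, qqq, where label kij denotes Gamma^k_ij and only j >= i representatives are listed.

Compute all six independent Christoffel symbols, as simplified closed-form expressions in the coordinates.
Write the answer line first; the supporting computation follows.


Answer: Gamma_ppp = (8*p^3 + 24*p*q)/(4*p^4 + 24*p^2*q + 74*q^2 + 19), Gamma_ppq = 0, Gamma_pqq = (-4*p^2 - 12*q)/(4*p^4 + 24*p^2*q + 74*q^2 + 19), Gamma_qpp = (-24*p^3 - 148*p*q)/(4*p^4 + 24*p^2*q + 74*q^2 + 19), Gamma_qpq = 0, Gamma_qqq = (12*p^2 + 74*q)/(4*p^4 + 24*p^2*q + 74*q^2 + 19)

E = 37/4 + p^4; F = 3/2 - p^2*q; G = 1/2 + q^2
Gamma^k_ij = (1/2) g^{kl} (d_i g_jl + d_j g_il - d_l g_ij), with g^inv = (1/(EG-F^2)) [[G, -F], [-F, E]]
first partials: E_p = 4*p^3, E_q = 0, F_p = -2*p*q, F_q = -p^2, G_p = 0, G_q = 2*q
D = EG - F^2 = 19/8 + (37/4)*q^2 + 3*p^2*q + (1/2)*p^4
expanded: Gamma^p_pp = (G E_p - 2F F_p + F E_q)/(2D), Gamma^p_pq = (G E_q - F G_p)/(2D), Gamma^p_qq = (2G F_q - G G_p - F G_q)/(2D), Gamma^q_pp = (2E F_p - E E_q - F E_p)/(2D), Gamma^q_pq = (E G_p - F E_q)/(2D), Gamma^q_qq = (E G_q - 2F F_q + F G_p)/(2D); substitute and cancel common factors


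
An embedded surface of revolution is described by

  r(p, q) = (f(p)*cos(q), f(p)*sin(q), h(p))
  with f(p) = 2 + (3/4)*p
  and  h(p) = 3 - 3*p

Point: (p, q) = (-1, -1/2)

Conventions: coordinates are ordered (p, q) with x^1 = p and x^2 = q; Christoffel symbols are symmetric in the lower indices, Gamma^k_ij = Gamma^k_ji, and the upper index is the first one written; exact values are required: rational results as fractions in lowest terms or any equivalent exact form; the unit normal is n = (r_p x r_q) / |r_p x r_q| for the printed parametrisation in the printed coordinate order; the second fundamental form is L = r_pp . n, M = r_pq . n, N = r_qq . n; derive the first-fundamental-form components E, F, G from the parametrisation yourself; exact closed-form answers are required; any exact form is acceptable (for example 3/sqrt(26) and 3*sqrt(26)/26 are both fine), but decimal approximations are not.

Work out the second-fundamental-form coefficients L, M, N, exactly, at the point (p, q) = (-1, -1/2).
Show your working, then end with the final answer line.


f = 5/4, f' = 3/4, f'' = 0, h' = -3, h'' = 0
E = 153/16, F = 0, G = 25/16; answer radicand W^2 = 153/16
unnormalised second-form numerators: l = 0, m = 0, n = -15/4; L = l/sqrt(153/16), and similarly M = m/sqrt(W^2), N = n/sqrt(W^2)

Answer: L = 0, M = 0, N = -5*sqrt(17)/17


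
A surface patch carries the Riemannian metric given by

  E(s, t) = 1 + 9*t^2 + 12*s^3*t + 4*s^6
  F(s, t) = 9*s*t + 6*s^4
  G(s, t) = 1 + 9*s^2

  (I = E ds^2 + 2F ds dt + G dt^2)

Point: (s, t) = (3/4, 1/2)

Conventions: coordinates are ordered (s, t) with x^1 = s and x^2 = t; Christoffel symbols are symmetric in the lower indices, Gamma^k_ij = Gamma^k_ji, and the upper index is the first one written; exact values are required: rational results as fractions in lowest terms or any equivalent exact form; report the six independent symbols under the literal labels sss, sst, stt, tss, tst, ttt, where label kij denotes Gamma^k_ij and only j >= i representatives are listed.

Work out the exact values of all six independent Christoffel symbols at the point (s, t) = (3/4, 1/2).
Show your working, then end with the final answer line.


E = 6649/1024, F = 675/128, G = 97/16 at the point
E_s = 2025/128, E_t = 225/16, F_s = 117/8, F_t = 27/4, G_s = 27/2, G_t = 0
EG - F^2 = 11833/1024;  g^inv = (1024/11833) * [[97/16, -675/128], [-675/128, 6649/1024]]
first-kind symbols [ij,l] = (1/2)(d_i g_jl + d_j g_il - d_l g_ij): [ss,s] = E_s/2 = 2025/256, [ss,t] = F_s - E_t/2 = 243/32, [st,s] = E_t/2 = 225/32, [st,t] = G_s/2 = 27/4, [tt,s] = F_t - G_s/2 = 0, [tt,t] = G_t/2 = 0
Gamma^s_ij = (G*[ij,s] - F*[ij,t])/(EG - F^2), Gamma^t_ij = (E*[ij,t] - F*[ij,s])/(EG - F^2)

Answer: Gamma_sss = 8100/11833, Gamma_sst = 7200/11833, Gamma_stt = 0, Gamma_tss = 7776/11833, Gamma_tst = 6912/11833, Gamma_ttt = 0


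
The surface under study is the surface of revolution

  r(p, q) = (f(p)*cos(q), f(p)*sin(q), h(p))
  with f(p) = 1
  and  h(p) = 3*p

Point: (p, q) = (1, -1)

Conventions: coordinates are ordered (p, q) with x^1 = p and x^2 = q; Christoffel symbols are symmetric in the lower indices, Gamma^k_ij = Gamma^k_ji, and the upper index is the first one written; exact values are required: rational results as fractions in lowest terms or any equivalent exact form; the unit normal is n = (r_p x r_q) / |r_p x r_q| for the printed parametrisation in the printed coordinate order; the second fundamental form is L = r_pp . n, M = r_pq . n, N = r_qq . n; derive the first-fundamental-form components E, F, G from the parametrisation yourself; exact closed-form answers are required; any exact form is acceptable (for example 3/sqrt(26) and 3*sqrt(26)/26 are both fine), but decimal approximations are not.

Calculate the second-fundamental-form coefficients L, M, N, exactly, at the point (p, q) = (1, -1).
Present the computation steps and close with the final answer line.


f = 1, f' = 0, f'' = 0, h' = 3, h'' = 0
E = 9, F = 0, G = 1; answer radicand W^2 = 9
unnormalised second-form numerators: l = 0, m = 0, n = 3; L = l/sqrt(9), and similarly M = m/sqrt(W^2), N = n/sqrt(W^2)

Answer: L = 0, M = 0, N = 1


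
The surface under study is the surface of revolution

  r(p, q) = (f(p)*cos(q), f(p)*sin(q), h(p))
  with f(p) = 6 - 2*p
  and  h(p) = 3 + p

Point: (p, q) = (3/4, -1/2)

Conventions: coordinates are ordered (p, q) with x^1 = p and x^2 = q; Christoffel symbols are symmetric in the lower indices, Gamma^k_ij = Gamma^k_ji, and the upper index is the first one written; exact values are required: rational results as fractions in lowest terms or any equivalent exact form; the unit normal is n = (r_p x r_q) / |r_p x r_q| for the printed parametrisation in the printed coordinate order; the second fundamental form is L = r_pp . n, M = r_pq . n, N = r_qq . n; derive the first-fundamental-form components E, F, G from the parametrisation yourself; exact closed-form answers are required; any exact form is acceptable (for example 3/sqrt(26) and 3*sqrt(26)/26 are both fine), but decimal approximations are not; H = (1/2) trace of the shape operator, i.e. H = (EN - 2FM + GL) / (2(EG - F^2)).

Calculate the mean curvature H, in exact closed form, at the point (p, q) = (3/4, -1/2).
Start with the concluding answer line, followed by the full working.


Answer: H = sqrt(5)/45

f = 9/2, f' = -2, f'' = 0, h' = 1, h'' = 0
E = 5, F = 0, G = 81/4; answer radicand W^2 = 5
unnormalised second-form numerators: l = 0, m = 0, n = 9/2; L = l/sqrt(5), and similarly M = m/sqrt(W^2), N = n/sqrt(W^2)
H = (E*n - 2*F*m + G*l) / (2*(EG - F^2)*sqrt(W^2)); E*n - 2*F*m + G*l = 45/2, EG - F^2 = 405/4, so H = (1/9)/sqrt(5)


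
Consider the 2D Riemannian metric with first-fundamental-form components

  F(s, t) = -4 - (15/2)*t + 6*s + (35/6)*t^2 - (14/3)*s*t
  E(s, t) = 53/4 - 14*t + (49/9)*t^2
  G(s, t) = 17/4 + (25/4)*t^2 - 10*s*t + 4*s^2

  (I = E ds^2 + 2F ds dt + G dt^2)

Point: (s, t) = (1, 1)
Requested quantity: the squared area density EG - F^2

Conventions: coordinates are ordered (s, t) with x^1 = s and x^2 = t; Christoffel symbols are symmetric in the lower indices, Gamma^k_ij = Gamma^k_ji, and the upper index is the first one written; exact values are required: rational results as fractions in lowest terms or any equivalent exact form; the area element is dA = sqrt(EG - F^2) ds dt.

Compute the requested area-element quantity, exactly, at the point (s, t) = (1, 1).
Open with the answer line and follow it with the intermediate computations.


Answer: EG - F^2 = 169/72

E = 169/36, F = -13/3, G = 9/2; EG - F^2 = 169/72


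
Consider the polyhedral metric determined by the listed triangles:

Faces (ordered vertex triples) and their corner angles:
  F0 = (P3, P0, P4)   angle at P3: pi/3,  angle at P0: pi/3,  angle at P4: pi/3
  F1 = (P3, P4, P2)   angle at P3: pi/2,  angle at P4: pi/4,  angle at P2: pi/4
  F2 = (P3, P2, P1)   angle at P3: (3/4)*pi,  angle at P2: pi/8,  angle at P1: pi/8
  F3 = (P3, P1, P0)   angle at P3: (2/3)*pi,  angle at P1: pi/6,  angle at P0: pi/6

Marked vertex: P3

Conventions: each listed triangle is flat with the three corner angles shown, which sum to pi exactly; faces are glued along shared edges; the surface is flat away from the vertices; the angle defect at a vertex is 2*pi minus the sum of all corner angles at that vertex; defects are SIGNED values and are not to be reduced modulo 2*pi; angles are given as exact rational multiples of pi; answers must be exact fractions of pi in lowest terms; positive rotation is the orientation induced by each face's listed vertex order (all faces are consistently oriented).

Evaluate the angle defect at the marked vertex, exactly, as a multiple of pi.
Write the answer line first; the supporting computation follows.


Answer: defect(P3) = -pi/4

Sum of corner angles at P3: (9/4)*pi
defect = 2*pi - (9/4)*pi


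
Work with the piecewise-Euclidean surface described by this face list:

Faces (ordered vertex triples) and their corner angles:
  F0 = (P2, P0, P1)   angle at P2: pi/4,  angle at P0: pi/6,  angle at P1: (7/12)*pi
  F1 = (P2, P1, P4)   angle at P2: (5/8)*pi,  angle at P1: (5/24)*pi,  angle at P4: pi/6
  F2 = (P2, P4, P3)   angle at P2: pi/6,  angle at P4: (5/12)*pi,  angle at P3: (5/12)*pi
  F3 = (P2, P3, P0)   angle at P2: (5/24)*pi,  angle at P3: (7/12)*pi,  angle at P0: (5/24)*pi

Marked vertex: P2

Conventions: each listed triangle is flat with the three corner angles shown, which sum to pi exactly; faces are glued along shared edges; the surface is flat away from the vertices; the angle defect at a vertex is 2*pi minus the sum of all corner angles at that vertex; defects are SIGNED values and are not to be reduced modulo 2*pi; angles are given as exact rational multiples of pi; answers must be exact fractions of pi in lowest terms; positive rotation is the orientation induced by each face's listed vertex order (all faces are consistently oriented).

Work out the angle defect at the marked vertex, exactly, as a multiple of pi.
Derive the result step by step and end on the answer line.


Sum of corner angles at P2: (5/4)*pi
defect = 2*pi - (5/4)*pi

Answer: defect(P2) = (3/4)*pi


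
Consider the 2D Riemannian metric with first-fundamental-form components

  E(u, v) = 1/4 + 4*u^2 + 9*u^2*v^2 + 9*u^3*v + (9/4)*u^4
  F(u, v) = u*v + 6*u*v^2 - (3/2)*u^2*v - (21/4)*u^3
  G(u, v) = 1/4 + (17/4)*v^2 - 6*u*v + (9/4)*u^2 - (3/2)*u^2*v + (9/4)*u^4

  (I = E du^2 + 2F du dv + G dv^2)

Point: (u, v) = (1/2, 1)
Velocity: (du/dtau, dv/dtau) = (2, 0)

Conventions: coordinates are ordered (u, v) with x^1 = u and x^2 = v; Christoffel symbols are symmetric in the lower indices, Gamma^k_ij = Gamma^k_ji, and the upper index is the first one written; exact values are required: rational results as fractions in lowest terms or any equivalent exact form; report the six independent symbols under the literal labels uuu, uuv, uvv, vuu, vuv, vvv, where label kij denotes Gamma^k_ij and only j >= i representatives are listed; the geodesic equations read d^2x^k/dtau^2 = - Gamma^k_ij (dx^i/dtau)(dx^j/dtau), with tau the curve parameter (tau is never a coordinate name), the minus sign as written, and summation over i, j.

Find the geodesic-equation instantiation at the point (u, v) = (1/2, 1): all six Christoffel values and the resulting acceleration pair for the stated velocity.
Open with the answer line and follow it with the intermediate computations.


Answer: Gamma_uuu = 90796/10721, Gamma_uuv = 41916/10721, Gamma_uvv = 35396/10721, Gamma_vuu = -129944/10721, Gamma_vuv = -68700/10721, Gamma_vvv = -32772/10721; accelerations (d^2u/dtau^2, d^2v/dtau^2) = (-363184/10721, 519776/10721)

E = 305/64, F = 79/32, G = 117/64 at the point
E_u = 167/8, E_v = 45/8, F_u = 25/16, F_v = 49/8, G_u = -33/8, G_v = 41/8
EG - F^2 = 10721/4096;  g^inv = (4096/10721) * [[117/64, -79/32], [-79/32, 305/64]]
first-kind symbols [ij,l] = (1/2)(d_i g_jl + d_j g_il - d_l g_ij): [uu,u] = E_u/2 = 167/16, [uu,v] = F_u - E_v/2 = -5/4, [uv,u] = E_v/2 = 45/16, [uv,v] = G_u/2 = -33/16, [vv,u] = F_v - G_u/2 = 131/16, [vv,v] = G_v/2 = 41/16
Gamma^u_ij = (G*[ij,u] - F*[ij,v])/(EG - F^2), Gamma^v_ij = (E*[ij,v] - F*[ij,u])/(EG - F^2)
Gamma_uuu = 90796/10721, Gamma_uuv = 41916/10721, Gamma_uvv = 35396/10721, Gamma_vuu = -129944/10721, Gamma_vuv = -68700/10721, Gamma_vvv = -32772/10721
d^2u/dtau^2 = -(Gamma_uuu*(2)^2 + 2*Gamma_uuv*(2)*(0) + Gamma_uvv*(0)^2) = -363184/10721
d^2v/dtau^2 = -(Gamma_vuu*(2)^2 + 2*Gamma_vuv*(2)*(0) + Gamma_vvv*(0)^2) = 519776/10721


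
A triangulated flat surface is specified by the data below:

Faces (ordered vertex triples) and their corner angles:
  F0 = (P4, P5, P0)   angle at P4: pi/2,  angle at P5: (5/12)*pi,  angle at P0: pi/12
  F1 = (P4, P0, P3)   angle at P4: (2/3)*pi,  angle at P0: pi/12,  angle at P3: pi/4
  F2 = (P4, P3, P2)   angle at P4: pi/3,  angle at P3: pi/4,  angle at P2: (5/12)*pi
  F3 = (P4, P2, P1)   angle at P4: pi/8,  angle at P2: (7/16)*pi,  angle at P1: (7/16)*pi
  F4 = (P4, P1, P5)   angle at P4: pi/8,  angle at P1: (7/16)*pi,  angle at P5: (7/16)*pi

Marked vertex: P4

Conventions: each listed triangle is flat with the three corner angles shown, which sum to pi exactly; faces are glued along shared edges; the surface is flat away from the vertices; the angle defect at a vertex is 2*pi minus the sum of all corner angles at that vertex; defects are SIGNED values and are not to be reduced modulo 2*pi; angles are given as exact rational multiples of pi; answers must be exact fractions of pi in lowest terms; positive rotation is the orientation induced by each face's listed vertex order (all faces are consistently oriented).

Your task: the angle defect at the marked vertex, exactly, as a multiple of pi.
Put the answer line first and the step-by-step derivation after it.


Answer: defect(P4) = pi/4

Sum of corner angles at P4: (7/4)*pi
defect = 2*pi - (7/4)*pi


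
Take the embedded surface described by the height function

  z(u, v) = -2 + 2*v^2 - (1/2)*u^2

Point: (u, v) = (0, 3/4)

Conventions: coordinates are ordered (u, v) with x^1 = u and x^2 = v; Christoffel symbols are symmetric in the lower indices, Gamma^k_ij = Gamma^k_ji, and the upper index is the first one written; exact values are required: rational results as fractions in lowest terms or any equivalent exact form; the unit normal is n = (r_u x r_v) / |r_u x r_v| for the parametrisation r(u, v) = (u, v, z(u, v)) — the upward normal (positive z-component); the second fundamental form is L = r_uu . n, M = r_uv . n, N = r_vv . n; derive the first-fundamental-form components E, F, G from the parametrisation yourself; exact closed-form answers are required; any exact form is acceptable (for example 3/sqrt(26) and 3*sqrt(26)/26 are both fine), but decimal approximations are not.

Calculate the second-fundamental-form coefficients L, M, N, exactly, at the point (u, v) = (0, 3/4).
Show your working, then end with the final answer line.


z_u = 0, z_v = 3, z_uu = -1, z_uv = 0, z_vv = 4
E = 1, F = 0, G = 10; answer radicand W^2 = 10
unnormalised second-form numerators: l = -1, m = 0, n = 4; L = l/sqrt(10), and similarly M = m/sqrt(W^2), N = n/sqrt(W^2)

Answer: L = -sqrt(10)/10, M = 0, N = 2*sqrt(10)/5


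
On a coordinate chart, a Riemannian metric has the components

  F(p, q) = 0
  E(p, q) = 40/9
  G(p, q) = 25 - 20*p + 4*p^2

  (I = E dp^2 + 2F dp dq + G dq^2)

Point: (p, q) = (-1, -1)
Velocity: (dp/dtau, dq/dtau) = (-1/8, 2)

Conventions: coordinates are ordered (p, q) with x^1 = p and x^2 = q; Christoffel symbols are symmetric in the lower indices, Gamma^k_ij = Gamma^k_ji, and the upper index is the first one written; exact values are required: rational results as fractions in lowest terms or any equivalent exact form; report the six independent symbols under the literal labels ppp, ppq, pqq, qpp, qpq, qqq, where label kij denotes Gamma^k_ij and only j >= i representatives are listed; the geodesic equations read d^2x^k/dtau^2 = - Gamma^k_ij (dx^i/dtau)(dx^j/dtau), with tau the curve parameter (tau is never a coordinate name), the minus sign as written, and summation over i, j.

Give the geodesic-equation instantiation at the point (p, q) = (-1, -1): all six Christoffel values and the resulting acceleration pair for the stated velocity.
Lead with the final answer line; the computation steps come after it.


Answer: Gamma_ppp = 0, Gamma_ppq = 0, Gamma_pqq = 63/20, Gamma_qpp = 0, Gamma_qpq = -2/7, Gamma_qqq = 0; accelerations (d^2p/dtau^2, d^2q/dtau^2) = (-63/5, -1/7)

E = 40/9, F = 0, G = 49 at the point
E_p = 0, E_q = 0, F_p = 0, F_q = 0, G_p = -28, G_q = 0
EG - F^2 = 1960/9;  g^inv = (9/1960) * [[49, 0], [0, 40/9]]
first-kind symbols [ij,l] = (1/2)(d_i g_jl + d_j g_il - d_l g_ij): [pp,p] = E_p/2 = 0, [pp,q] = F_p - E_q/2 = 0, [pq,p] = E_q/2 = 0, [pq,q] = G_p/2 = -14, [qq,p] = F_q - G_p/2 = 14, [qq,q] = G_q/2 = 0
Gamma^p_ij = (G*[ij,p] - F*[ij,q])/(EG - F^2), Gamma^q_ij = (E*[ij,q] - F*[ij,p])/(EG - F^2)
Gamma_ppp = 0, Gamma_ppq = 0, Gamma_pqq = 63/20, Gamma_qpp = 0, Gamma_qpq = -2/7, Gamma_qqq = 0
d^2p/dtau^2 = -(Gamma_ppp*(-1/8)^2 + 2*Gamma_ppq*(-1/8)*(2) + Gamma_pqq*(2)^2) = -63/5
d^2q/dtau^2 = -(Gamma_qpp*(-1/8)^2 + 2*Gamma_qpq*(-1/8)*(2) + Gamma_qqq*(2)^2) = -1/7


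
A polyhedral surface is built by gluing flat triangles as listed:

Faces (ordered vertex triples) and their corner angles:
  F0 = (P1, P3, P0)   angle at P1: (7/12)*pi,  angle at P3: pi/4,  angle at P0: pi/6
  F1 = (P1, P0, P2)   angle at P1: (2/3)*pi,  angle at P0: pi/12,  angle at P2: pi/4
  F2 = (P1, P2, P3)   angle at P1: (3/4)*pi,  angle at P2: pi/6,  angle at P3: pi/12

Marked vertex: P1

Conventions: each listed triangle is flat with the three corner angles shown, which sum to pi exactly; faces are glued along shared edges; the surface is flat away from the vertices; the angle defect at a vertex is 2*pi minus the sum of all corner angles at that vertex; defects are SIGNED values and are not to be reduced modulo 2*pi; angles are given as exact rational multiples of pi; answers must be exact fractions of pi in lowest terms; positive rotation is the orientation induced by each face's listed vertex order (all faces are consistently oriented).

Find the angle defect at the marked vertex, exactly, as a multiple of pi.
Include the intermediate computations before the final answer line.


Sum of corner angles at P1: 2*pi
defect = 2*pi - 2*pi

Answer: defect(P1) = 0


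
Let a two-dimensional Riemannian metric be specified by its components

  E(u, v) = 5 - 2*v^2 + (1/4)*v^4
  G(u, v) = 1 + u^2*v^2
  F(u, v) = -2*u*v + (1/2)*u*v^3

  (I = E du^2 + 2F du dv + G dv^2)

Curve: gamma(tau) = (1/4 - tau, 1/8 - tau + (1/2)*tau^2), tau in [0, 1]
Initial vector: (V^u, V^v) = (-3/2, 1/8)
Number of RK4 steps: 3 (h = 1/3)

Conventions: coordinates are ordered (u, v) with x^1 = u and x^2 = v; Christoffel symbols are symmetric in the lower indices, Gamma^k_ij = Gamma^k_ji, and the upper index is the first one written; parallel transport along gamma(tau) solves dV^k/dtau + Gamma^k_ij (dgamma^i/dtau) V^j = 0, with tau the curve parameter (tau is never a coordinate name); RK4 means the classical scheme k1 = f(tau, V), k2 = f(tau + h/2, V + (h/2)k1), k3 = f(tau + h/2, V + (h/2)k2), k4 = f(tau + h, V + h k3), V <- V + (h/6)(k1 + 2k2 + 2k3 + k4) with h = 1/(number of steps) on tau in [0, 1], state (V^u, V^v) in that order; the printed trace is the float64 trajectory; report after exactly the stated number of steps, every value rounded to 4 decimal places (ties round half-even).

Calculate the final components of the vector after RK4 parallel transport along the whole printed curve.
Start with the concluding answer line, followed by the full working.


Answer: V^u = -1.5255, V^v = 0.1259

gamma'(tau) = (-1, -1 + tau); f(tau, V)^k = -Gamma^k_ij(gamma(tau)) gamma'^i(tau) V^j; h = 1/3; intermediate values shown to 6 dp
curve data and Christoffel symbols at the stage parameters:
  tau = 0.000000: gamma = (0.250000, 0.125000), gamma' = (-1.000000, -1.000000); Gamma_uuu = 0.000000, Gamma_uuv = -0.050107, Gamma_uvv = -0.100215, Gamma_vuu = 0.000000, Gamma_vuv = 0.000786, Gamma_vvv = 0.001572
  tau = 0.166667: gamma = (0.083333, -0.027778), gamma' = (-1.000000, -0.833333); Gamma_uuu = 0.000000, Gamma_uuv = 0.011112, Gamma_uvv = -0.033337, Gamma_vuu = 0.000000, Gamma_vuv = 0.000013, Gamma_vvv = -0.000039
  tau = 0.333333: gamma = (-0.083333, -0.152778), gamma' = (-1.000000, -0.666667); Gamma_uuu = 0.000000, Gamma_uuv = 0.061323, Gamma_uvv = 0.033449, Gamma_vuu = 0.000000, Gamma_vuv = -0.000393, Gamma_vvv = -0.000214
  tau = 0.500000: gamma = (-0.250000, -0.250000), gamma' = (-1.000000, -0.500000); Gamma_uuu = 0.000000, Gamma_uuv = 0.100861, Gamma_uvv = 0.100861, Gamma_vuu = 0.000000, Gamma_vuv = -0.003202, Gamma_vvv = -0.003202
  tau = 0.666667: gamma = (-0.416667, -0.319444), gamma' = (-1.000000, -0.333333); Gamma_uuu = 0.000000, Gamma_uuv = 0.129269, Gamma_uvv = 0.168612, Gamma_vuu = 0.000000, Gamma_vuv = -0.008828, Gamma_vvv = -0.011515
  tau = 0.833333: gamma = (-0.583333, -0.361111), gamma' = (-1.000000, -0.166667); Gamma_uuu = 0.000000, Gamma_uuv = 0.145928, Gamma_uvv = 0.235730, Gamma_vuu = 0.000000, Gamma_vuv = -0.015888, Gamma_vvv = -0.025665
  tau = 1.000000: gamma = (-0.750000, -0.375000), gamma' = (-1.000000, 0.000000); Gamma_uuu = 0.000000, Gamma_uuv = 0.150669, Gamma_uvv = 0.301338, Gamma_vuu = 0.000000, Gamma_vuv = -0.021960, Gamma_vvv = -0.043920
step 0: V^u = -1.5000, V^v = 0.1250
step 1: k1 = (0.056371, -0.000884), k2 = (-0.015885, -0.000018), k3 = (-0.015999, -0.000019), k4 = (-0.051089, 0.000327); V <- V + (h/6)(k1 + 2k2 + 2k3 + k4): V^u = -1.5032, V^v = 0.1250
step 2: k1 = (-0.051006, 0.000327), k2 = (-0.057324, 0.001820), k3 = (-0.057339, 0.001820), k4 = (-0.042308, 0.002889); V <- V + (h/6)(k1 + 2k2 + 2k3 + k4): V^u = -1.5212, V^v = 0.1255
step 3: k1 = (-0.042261, 0.002886), k2 = (-0.013826, 0.001505), k3 = (-0.013753, 0.001497), k4 = (0.018991, -0.002768); V <- V + (h/6)(k1 + 2k2 + 2k3 + k4): V^u = -1.5255, V^v = 0.1259


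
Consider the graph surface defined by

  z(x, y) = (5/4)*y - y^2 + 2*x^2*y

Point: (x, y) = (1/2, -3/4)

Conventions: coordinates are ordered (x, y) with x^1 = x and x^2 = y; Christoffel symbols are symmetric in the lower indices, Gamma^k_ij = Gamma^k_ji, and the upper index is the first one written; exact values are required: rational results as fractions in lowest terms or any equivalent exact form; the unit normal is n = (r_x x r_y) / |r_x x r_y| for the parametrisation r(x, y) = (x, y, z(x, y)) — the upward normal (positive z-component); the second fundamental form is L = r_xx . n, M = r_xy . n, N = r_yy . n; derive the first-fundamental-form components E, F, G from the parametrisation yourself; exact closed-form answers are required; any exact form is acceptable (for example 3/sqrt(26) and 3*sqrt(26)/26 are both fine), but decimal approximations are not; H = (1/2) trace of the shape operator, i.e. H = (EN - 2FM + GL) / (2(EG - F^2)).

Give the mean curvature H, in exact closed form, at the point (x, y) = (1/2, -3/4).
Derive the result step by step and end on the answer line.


z_x = -3/2, z_y = 13/4, z_xx = -3, z_xy = 2, z_yy = -2
E = 13/4, F = -39/8, G = 185/16; answer radicand W^2 = 221/16
unnormalised second-form numerators: l = -3, m = 2, n = -2; L = l/sqrt(221/16), and similarly M = m/sqrt(W^2), N = n/sqrt(W^2)
H = (E*n - 2*F*m + G*l) / (2*(EG - F^2)*sqrt(W^2)); E*n - 2*F*m + G*l = -347/16, EG - F^2 = 221/16, so H = (-347/442)/sqrt(221/16)

Answer: H = -694*sqrt(221)/48841


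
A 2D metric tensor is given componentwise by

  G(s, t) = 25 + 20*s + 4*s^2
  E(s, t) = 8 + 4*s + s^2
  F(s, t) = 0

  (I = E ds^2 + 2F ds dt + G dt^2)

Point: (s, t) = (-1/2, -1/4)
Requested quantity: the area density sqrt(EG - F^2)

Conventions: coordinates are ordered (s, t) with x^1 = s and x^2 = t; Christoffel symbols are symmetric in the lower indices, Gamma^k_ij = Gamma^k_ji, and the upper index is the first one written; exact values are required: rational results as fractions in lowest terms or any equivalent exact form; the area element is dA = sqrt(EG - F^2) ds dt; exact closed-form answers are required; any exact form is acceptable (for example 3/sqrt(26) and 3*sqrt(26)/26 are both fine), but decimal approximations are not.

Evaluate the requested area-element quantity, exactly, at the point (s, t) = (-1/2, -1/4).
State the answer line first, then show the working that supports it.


Answer: sqrt(EG - F^2) = 10

E = 25/4, F = 0, G = 16; EG - F^2 = 100


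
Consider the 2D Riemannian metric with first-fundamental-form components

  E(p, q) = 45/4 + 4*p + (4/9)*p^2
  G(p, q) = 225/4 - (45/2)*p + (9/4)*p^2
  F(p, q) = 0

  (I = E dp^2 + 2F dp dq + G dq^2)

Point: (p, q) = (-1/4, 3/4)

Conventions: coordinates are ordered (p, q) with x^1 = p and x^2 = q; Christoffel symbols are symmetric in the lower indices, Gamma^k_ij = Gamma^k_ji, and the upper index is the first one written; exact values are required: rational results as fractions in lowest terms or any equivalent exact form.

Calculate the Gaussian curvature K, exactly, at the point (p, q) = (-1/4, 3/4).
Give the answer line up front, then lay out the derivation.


Answer: K = -816/239575

E = 185/18, F = 0, G = 3969/64, EG - F^2 = 81585/128 at the point
E_p = 34/9, E_q = 0, F_p = 0, F_q = 0, G_p = -189/8, G_q = 0
E_qq = 0, F_pq = 0, G_pp = 9/2
The intrinsic route: Brioschi's K = (det M1 - det M2)/(EG - F^2)^2.
M1 = [[-E_qq/2 + F_pq - G_pp/2, E_p/2, F_p - E_q/2], [F_q - G_p/2, E, F], [G_q/2, F, G]] = [[-9/4, 17/9, 0], [189/16, 185/18, 0], [0, 0, 3969/64]]; det M1 = -2885463/1024
M2 = [[0, E_q/2, G_p/2], [E_q/2, E, F], [G_p/2, F, G]] = [[0, 0, -189/16], [0, 185/18, 0], [-189/16, 0, 3969/64]]; det M2 = -734265/512
det M1 - det M2 = -1416933/1024; K = -1416933/1024 / (81585/128)^2 = -816/239575


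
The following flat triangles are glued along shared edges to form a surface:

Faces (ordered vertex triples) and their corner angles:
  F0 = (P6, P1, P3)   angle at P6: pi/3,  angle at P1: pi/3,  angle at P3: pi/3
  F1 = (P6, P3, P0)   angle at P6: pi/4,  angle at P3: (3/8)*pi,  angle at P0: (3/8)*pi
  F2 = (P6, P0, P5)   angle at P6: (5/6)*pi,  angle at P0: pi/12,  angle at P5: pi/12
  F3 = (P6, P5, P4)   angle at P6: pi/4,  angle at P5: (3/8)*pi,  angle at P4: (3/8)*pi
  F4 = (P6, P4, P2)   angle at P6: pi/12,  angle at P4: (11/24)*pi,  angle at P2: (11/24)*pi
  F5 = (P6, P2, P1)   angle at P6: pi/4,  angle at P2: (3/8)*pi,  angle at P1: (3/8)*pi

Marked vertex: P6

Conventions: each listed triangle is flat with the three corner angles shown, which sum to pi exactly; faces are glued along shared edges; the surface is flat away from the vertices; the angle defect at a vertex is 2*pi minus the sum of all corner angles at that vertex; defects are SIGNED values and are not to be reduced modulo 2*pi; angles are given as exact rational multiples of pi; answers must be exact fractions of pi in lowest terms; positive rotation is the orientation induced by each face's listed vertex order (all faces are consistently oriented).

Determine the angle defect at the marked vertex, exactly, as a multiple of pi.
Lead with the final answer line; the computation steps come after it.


Answer: defect(P6) = 0

Sum of corner angles at P6: 2*pi
defect = 2*pi - 2*pi


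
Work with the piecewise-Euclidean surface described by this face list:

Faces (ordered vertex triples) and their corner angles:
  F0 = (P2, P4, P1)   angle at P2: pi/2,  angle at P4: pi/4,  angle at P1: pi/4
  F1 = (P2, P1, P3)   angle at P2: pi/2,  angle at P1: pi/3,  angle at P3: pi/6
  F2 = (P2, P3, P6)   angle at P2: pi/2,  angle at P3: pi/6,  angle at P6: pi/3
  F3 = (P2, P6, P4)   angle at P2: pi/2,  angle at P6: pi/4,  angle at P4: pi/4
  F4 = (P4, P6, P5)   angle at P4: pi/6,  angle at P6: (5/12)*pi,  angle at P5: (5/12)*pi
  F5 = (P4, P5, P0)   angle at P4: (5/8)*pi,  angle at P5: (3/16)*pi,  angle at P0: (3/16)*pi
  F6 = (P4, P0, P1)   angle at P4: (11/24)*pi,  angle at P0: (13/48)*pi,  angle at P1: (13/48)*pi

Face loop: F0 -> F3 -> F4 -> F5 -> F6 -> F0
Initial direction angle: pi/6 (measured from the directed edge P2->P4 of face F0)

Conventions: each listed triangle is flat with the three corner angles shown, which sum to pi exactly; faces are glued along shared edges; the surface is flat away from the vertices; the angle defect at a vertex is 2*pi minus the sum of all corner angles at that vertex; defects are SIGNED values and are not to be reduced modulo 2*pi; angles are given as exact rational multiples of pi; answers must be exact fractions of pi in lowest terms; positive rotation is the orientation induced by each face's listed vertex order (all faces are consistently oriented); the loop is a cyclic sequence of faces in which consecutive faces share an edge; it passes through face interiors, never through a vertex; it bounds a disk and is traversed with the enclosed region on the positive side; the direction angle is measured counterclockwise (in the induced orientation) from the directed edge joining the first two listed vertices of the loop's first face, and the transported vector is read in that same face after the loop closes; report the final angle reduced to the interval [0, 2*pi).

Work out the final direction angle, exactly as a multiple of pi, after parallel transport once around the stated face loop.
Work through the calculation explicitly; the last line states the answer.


enclosed vertex P4: corner angles sum to (7/4)*pi, defect = 2*pi - (7/4)*pi = pi/4
by Gauss-Bonnet the loop rotates the vector by the enclosed defect sum (positive orientation, mod 2*pi)
final angle = pi/6 + pi/4 = (5/12)*pi (mod 2*pi)

Answer: final direction angle = (5/12)*pi


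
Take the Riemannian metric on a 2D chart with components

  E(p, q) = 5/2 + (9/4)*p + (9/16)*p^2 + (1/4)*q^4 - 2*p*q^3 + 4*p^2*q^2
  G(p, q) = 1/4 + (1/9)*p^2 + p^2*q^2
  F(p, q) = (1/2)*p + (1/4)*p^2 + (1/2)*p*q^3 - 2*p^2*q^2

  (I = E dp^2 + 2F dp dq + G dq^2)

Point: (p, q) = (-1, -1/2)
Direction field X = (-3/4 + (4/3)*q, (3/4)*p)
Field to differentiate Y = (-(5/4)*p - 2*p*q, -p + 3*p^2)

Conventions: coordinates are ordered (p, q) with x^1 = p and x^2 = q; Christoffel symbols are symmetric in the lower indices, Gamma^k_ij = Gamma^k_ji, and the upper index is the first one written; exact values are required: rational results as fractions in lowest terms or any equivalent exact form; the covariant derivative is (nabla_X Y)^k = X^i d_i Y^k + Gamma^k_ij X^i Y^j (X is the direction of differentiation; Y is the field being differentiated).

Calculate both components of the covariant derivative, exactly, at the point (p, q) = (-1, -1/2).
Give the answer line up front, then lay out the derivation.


Answer: (nabla_X Y)^p = 25087/4944, (nabla_X Y)^q = 585283/27192

E = 101/64, F = -11/16, G = 11/18 at the point
E_p = -5/8, E_q = -21/8, F_p = 15/16, F_q = 13/8, G_p = -13/18, G_q = -1
EG - F^2 = 1133/2304;  g^inv = (2304/1133) * [[11/18, 11/16], [11/16, 101/64]]
first-kind symbols [ij,l] = (1/2)(d_i g_jl + d_j g_il - d_l g_ij): [pp,p] = E_p/2 = -5/16, [pp,q] = F_p - E_q/2 = 9/4, [pq,p] = E_q/2 = -21/16, [pq,q] = G_p/2 = -13/36, [qq,p] = F_q - G_p/2 = 143/72, [qq,q] = G_q/2 = -1/2
Gamma^p_ij = (G*[ij,p] - F*[ij,q])/(EG - F^2), Gamma^q_ij = (E*[ij,q] - F*[ij,p])/(EG - F^2)
Gamma_ppp = 284/103, Gamma_ppq = -220/103, Gamma_pqq = 1640/927, Gamma_qpp = 7686/1133, Gamma_qpq = -3392/1133, Gamma_qqq = 1328/1133
X = (-17/12, -3/4), Y = (1/4, 4) at the point


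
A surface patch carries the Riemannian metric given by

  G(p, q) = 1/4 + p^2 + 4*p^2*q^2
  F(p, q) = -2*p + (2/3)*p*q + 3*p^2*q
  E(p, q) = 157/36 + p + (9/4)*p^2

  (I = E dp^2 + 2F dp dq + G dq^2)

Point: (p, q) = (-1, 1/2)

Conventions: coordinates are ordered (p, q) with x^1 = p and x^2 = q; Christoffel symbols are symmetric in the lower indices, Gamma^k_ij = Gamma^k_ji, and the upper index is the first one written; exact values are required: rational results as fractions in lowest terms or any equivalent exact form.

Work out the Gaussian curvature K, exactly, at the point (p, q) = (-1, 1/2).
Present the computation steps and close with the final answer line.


E = 101/18, F = 19/6, G = 9/4, EG - F^2 = 187/72 at the point
E_p = -7/2, E_q = 0, F_p = -14/3, F_q = 7/3, G_p = -4, G_q = 4
E_qq = 0, F_pq = -16/3, G_pp = 4
Brioschi: K = (det M1 - det M2) / (EG - F^2)^2 with the standard first/second-derivative matrices M1, M2.
M1 = [[-E_qq/2 + F_pq - G_pp/2, E_p/2, F_p - E_q/2], [F_q - G_p/2, E, F], [G_q/2, F, G]] = [[-22/3, -7/4, -14/3], [13/3, 101/18, 19/6], [2, 19/6, 9/4]]; det M1 = -10685/432
M2 = [[0, E_q/2, G_p/2], [E_q/2, E, F], [G_p/2, F, G]] = [[0, 0, -2], [0, 101/18, 19/6], [-2, 19/6, 9/4]]; det M2 = -202/9
det M1 - det M2 = -989/432; K = -989/432 / (187/72)^2 = -11868/34969

Answer: K = -11868/34969


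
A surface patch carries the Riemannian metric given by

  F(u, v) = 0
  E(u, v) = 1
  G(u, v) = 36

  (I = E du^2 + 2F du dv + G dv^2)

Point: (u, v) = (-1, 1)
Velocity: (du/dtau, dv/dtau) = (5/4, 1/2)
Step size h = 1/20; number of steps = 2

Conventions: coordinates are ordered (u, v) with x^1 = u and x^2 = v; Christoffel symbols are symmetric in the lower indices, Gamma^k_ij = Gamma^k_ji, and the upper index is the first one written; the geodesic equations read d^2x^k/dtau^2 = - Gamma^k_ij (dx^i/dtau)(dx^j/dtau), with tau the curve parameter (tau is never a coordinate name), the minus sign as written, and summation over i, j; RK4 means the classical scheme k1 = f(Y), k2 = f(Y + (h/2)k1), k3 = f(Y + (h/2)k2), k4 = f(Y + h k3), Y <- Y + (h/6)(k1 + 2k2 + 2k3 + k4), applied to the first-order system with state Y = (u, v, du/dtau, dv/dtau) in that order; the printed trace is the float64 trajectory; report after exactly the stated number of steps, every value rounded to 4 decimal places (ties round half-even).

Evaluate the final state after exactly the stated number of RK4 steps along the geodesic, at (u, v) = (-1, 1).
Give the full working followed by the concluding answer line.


f(Y) = (du/dtau, dv/dtau, -Gamma^u_ij Y'^i Y'^j, -Gamma^v_ij Y'^i Y'^j) with the Gammas evaluated at the stage position; h = 0.050000; intermediate values shown to 6 dp
step 0: u = -1.0000, v = 1.0000, du/dtau = 1.2500, dv/dtau = 0.5000
step 1:
  k1: at (u, v) = (-1.000000, 1.000000), (du/dtau, dv/dtau) = (1.250000, 0.500000); Gamma_uuu = 0.000000, Gamma_uuv = 0.000000, Gamma_uvv = 0.000000, Gamma_vuu = 0.000000, Gamma_vuv = 0.000000, Gamma_vvv = 0.000000; k1 = (1.250000, 0.500000, 0.000000, 0.000000)
  k2: at (u, v) = (-0.968750, 1.012500), (du/dtau, dv/dtau) = (1.250000, 0.500000); Gamma_uuu = 0.000000, Gamma_uuv = 0.000000, Gamma_uvv = 0.000000, Gamma_vuu = 0.000000, Gamma_vuv = 0.000000, Gamma_vvv = 0.000000; k2 = (1.250000, 0.500000, 0.000000, 0.000000)
  k3: at (u, v) = (-0.968750, 1.012500), (du/dtau, dv/dtau) = (1.250000, 0.500000); Gamma_uuu = 0.000000, Gamma_uuv = 0.000000, Gamma_uvv = 0.000000, Gamma_vuu = 0.000000, Gamma_vuv = 0.000000, Gamma_vvv = 0.000000; k3 = (1.250000, 0.500000, 0.000000, 0.000000)
  k4: at (u, v) = (-0.937500, 1.025000), (du/dtau, dv/dtau) = (1.250000, 0.500000); Gamma_uuu = 0.000000, Gamma_uuv = 0.000000, Gamma_uvv = 0.000000, Gamma_vuu = 0.000000, Gamma_vuv = 0.000000, Gamma_vvv = 0.000000; k4 = (1.250000, 0.500000, 0.000000, 0.000000)
  Y <- Y + (h/6)(k1 + 2k2 + 2k3 + k4): u = -0.9375, v = 1.0250, du/dtau = 1.2500, dv/dtau = 0.5000
step 2:
  k1: at (u, v) = (-0.937500, 1.025000), (du/dtau, dv/dtau) = (1.250000, 0.500000); Gamma_uuu = 0.000000, Gamma_uuv = 0.000000, Gamma_uvv = 0.000000, Gamma_vuu = 0.000000, Gamma_vuv = 0.000000, Gamma_vvv = 0.000000; k1 = (1.250000, 0.500000, 0.000000, 0.000000)
  k2: at (u, v) = (-0.906250, 1.037500), (du/dtau, dv/dtau) = (1.250000, 0.500000); Gamma_uuu = 0.000000, Gamma_uuv = 0.000000, Gamma_uvv = 0.000000, Gamma_vuu = 0.000000, Gamma_vuv = 0.000000, Gamma_vvv = 0.000000; k2 = (1.250000, 0.500000, 0.000000, 0.000000)
  k3: at (u, v) = (-0.906250, 1.037500), (du/dtau, dv/dtau) = (1.250000, 0.500000); Gamma_uuu = 0.000000, Gamma_uuv = 0.000000, Gamma_uvv = 0.000000, Gamma_vuu = 0.000000, Gamma_vuv = 0.000000, Gamma_vvv = 0.000000; k3 = (1.250000, 0.500000, 0.000000, 0.000000)
  k4: at (u, v) = (-0.875000, 1.050000), (du/dtau, dv/dtau) = (1.250000, 0.500000); Gamma_uuu = 0.000000, Gamma_uuv = 0.000000, Gamma_uvv = 0.000000, Gamma_vuu = 0.000000, Gamma_vuv = 0.000000, Gamma_vvv = 0.000000; k4 = (1.250000, 0.500000, 0.000000, 0.000000)
  Y <- Y + (h/6)(k1 + 2k2 + 2k3 + k4): u = -0.8750, v = 1.0500, du/dtau = 1.2500, dv/dtau = 0.5000

Answer: u = -0.8750, v = 1.0500, du/dtau = 1.2500, dv/dtau = 0.5000


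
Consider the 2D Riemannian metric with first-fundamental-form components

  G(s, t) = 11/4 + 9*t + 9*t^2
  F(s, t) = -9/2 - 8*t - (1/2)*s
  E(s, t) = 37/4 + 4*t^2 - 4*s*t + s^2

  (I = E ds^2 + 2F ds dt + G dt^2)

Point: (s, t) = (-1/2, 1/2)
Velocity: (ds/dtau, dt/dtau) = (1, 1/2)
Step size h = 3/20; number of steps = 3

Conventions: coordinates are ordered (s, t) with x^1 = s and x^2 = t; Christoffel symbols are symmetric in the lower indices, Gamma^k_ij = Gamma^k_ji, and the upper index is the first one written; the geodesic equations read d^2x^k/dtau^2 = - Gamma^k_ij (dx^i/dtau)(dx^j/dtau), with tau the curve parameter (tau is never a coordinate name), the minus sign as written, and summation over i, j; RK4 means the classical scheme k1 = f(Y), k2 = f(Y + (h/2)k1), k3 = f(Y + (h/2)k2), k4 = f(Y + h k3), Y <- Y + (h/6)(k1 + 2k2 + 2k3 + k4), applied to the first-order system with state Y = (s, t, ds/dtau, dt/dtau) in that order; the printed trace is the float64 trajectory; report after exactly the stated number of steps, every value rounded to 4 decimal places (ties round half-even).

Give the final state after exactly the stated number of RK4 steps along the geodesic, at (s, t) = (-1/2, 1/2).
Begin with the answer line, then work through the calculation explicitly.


Answer: s = -0.0184, t = 0.7590, ds/dtau = 1.1277, dt/dtau = 0.6284

f(Y) = (ds/dtau, dt/dtau, -Gamma^s_ij Y'^i Y'^j, -Gamma^t_ij Y'^i Y'^j) with the Gammas evaluated at the stage position; h = 0.150000; intermediate values shown to 6 dp
step 0: s = -0.5000, t = 0.5000, ds/dtau = 1.0000, dt/dtau = 0.5000
step 1:
  k1: at (s, t) = (-0.500000, 0.500000), (ds/dtau, dt/dtau) = (1.000000, 0.500000); Gamma_sss = -1.047041, Gamma_sst = 0.691958, Gamma_stt = -0.042489, Gamma_tss = -1.277693, Gamma_tst = 0.600910, Gamma_ttt = 0.910470; k1 = (1.000000, 0.500000, 0.365706, 0.449165)
  k2: at (s, t) = (-0.425000, 0.537500), (ds/dtau, dt/dtau) = (1.027428, 0.533687); Gamma_sss = -1.044338, Gamma_sst = 0.704007, Gamma_stt = -0.030301, Gamma_tss = -1.223859, Gamma_tst = 0.593430, Gamma_ttt = 0.891008; k2 = (1.027428, 0.533687, 0.338993, 0.387351)
  k3: at (s, t) = (-0.422943, 0.540027), (ds/dtau, dt/dtau) = (1.025424, 0.529051); Gamma_sss = -1.043088, Gamma_sst = 0.704302, Gamma_stt = -0.029744, Gamma_tss = -1.219911, Gamma_tst = 0.592400, Gamma_ttt = 0.889523; k3 = (1.025424, 0.529051, 0.340956, 0.391001)
  k4: at (s, t) = (-0.346186, 0.579358), (ds/dtau, dt/dtau) = (1.051143, 0.558650); Gamma_sss = -1.039158, Gamma_sst = 0.716001, Gamma_stt = -0.017852, Gamma_tss = -1.167261, Gamma_tst = 0.584121, Gamma_ttt = 0.869743; k4 = (1.051143, 0.558650, 0.312837, 0.332255)
  Y <- Y + (h/6)(k1 + 2k2 + 2k3 + k4): s = -0.3461, t = 0.5796, ds/dtau = 1.0510, dt/dtau = 0.5585
step 2:
  k1: at (s, t) = (-0.346079, 0.579603), (ds/dtau, dt/dtau) = (1.050961, 0.558453); Gamma_sss = -1.038999, Gamma_sst = 0.716007, Gamma_stt = -0.017813, Gamma_tss = -1.166885, Gamma_tst = 0.584004, Gamma_ttt = 0.869596; k1 = (1.050961, 0.558453, 0.312683, 0.332128)
  k2: at (s, t) = (-0.267257, 0.621487), (ds/dtau, dt/dtau) = (1.074412, 0.583363); Gamma_sss = -1.033394, Gamma_sst = 0.727306, Gamma_stt = -0.006154, Gamma_tss = -1.114299, Gamma_tst = 0.574620, Gamma_ttt = 0.849091; k2 = (1.074412, 0.583363, 0.283295, 0.277037)
  k3: at (s, t) = (-0.265498, 0.623355), (ds/dtau, dt/dtau) = (1.072208, 0.579231); Gamma_sss = -1.032498, Gamma_sst = 0.727467, Gamma_stt = -0.005822, Gamma_tss = -1.111758, Gamma_tst = 0.573889, Gamma_ttt = 0.848060; k3 = (1.072208, 0.579231, 0.285349, 0.280746)
  k4: at (s, t) = (-0.185248, 0.666488), (ds/dtau, dt/dtau) = (1.093763, 0.600565); Gamma_sss = -1.026030, Gamma_sst = 0.738199, Gamma_stt = 0.005279, Gamma_tss = -1.061430, Gamma_tst = 0.564051, Gamma_ttt = 0.827680; k4 = (1.093763, 0.600565, 0.255744, 0.230259)
  Y <- Y + (h/6)(k1 + 2k2 + 2k3 + k4): s = -0.1851, t = 0.6667, ds/dtau = 1.0936, dt/dtau = 0.6004
step 3:
  k1: at (s, t) = (-0.185130, 0.666708), (ds/dtau, dt/dtau) = (1.093604, 0.600402); Gamma_sss = -1.025889, Gamma_sst = 0.738195, Gamma_stt = 0.005304, Gamma_tss = -1.061134, Gamma_tst = 0.563948, Gamma_ttt = 0.827554; k1 = (1.093604, 0.600402, 0.255620, 0.230186)
  k2: at (s, t) = (-0.103109, 0.711738), (ds/dtau, dt/dtau) = (1.112775, 0.617666); Gamma_sss = -1.018193, Gamma_sst = 0.748327, Gamma_stt = 0.015916, Gamma_tss = -1.012049, Gamma_tst = 0.553402, Gamma_ttt = 0.806944; k2 = (1.112775, 0.617666, 0.226040, 0.184599)
  k3: at (s, t) = (-0.101672, 0.713033), (ds/dtau, dt/dtau) = (1.110557, 0.614247); Gamma_sss = -1.017626, Gamma_sst = 0.748418, Gamma_stt = 0.016106, Gamma_tss = -1.010538, Gamma_tst = 0.552935, Gamma_ttt = 0.806286; k3 = (1.110557, 0.614247, 0.227923, 0.187747)
  k4: at (s, t) = (-0.018546, 0.758845), (ds/dtau, dt/dtau) = (1.127792, 0.628564); Gamma_sss = -1.009428, Gamma_sst = 0.757904, Gamma_stt = 0.026063, Gamma_tss = -0.964186, Gamma_tst = 0.542235, Gamma_ttt = 0.786120; k4 = (1.127792, 0.628564, 0.199069, 0.147004)
  Y <- Y + (h/6)(k1 + 2k2 + 2k3 + k4): s = -0.0184, t = 0.7590, ds/dtau = 1.1277, dt/dtau = 0.6284
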